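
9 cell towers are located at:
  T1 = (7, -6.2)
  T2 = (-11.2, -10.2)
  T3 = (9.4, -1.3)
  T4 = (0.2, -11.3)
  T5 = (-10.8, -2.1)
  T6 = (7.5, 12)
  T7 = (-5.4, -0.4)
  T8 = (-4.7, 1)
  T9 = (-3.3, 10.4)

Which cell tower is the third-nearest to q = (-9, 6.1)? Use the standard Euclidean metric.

Squared Euclidean distances:
|qT1|² = (-9−7)² + (6.1−(-6.2))² = 256 + 151.29 = 407.29
|qT2|² = (-9−(-11.2))² + (6.1−(-10.2))² = 4.84 + 265.69 = 270.53
|qT3|² = (-9−9.4)² + (6.1−(-1.3))² = 338.56 + 54.76 = 393.32
|qT4|² = (-9−0.2)² + (6.1−(-11.3))² = 84.64 + 302.76 = 387.4
|qT5|² = (-9−(-10.8))² + (6.1−(-2.1))² = 3.24 + 67.24 = 70.48
|qT6|² = (-9−7.5)² + (6.1−12)² = 272.25 + 34.81 = 307.06
|qT7|² = (-9−(-5.4))² + (6.1−(-0.4))² = 12.96 + 42.25 = 55.21
|qT8|² = (-9−(-4.7))² + (6.1−1)² = 18.49 + 26.01 = 44.5
|qT9|² = (-9−(-3.3))² + (6.1−10.4)² = 32.49 + 18.49 = 50.98
Sorted ascending: T8, T9, T7, T5, … — the third-nearest is T7.

T7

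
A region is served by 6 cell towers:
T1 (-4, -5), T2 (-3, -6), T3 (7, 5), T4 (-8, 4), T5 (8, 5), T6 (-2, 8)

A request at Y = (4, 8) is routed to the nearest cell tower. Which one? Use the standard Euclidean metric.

T3

Squared Euclidean distances:
|YT1|² = (4−(-4))² + (8−(-5))² = 64 + 169 = 233
|YT2|² = (4−(-3))² + (8−(-6))² = 49 + 196 = 245
|YT3|² = (4−7)² + (8−5)² = 9 + 9 = 18
|YT4|² = (4−(-8))² + (8−4)² = 144 + 16 = 160
|YT5|² = (4−8)² + (8−5)² = 16 + 9 = 25
|YT6|² = (4−(-2))² + (8−8)² = 36 + 0 = 36
T3 is nearest.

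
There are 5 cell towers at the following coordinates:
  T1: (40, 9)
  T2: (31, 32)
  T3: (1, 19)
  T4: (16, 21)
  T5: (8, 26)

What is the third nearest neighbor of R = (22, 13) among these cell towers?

T5

Squared Euclidean distances:
|RT1|² = (22−40)² + (13−9)² = 324 + 16 = 340
|RT2|² = (22−31)² + (13−32)² = 81 + 361 = 442
|RT3|² = (22−1)² + (13−19)² = 441 + 36 = 477
|RT4|² = (22−16)² + (13−21)² = 36 + 64 = 100
|RT5|² = (22−8)² + (13−26)² = 196 + 169 = 365
Sorted ascending: T4, T1, T5, T2, … — the third-nearest is T5.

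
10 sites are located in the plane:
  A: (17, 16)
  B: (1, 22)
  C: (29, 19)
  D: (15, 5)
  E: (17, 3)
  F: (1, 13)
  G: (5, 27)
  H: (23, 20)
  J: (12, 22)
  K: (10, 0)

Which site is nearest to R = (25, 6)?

Compare squared distances (the ordering matches that of the actual distances):
|RA|² = (25−17)² + (6−16)² = 64 + 100 = 164
|RB|² = (25−1)² + (6−22)² = 576 + 256 = 832
|RC|² = (25−29)² + (6−19)² = 16 + 169 = 185
|RD|² = (25−15)² + (6−5)² = 100 + 1 = 101
|RE|² = (25−17)² + (6−3)² = 64 + 9 = 73
|RF|² = (25−1)² + (6−13)² = 576 + 49 = 625
|RG|² = (25−5)² + (6−27)² = 400 + 441 = 841
|RH|² = (25−23)² + (6−20)² = 4 + 196 = 200
|RJ|² = (25−12)² + (6−22)² = 169 + 256 = 425
|RK|² = (25−10)² + (6−0)² = 225 + 36 = 261
The smallest is to E, so R lies in the Voronoi region of E.

E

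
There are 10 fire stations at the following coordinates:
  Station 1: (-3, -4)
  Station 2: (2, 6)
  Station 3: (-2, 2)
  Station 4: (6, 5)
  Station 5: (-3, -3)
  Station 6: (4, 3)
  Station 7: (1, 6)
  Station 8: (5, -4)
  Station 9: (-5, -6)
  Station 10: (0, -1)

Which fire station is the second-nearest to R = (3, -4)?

Compare squared distances (the ordering matches that of the actual distances):
d²(R, Station 1) = 36 + 0 = 36
d²(R, Station 2) = 1 + 100 = 101
d²(R, Station 3) = 25 + 36 = 61
d²(R, Station 4) = 9 + 81 = 90
d²(R, Station 5) = 36 + 1 = 37
d²(R, Station 6) = 1 + 49 = 50
d²(R, Station 7) = 4 + 100 = 104
d²(R, Station 8) = 4 + 0 = 4
d²(R, Station 9) = 64 + 4 = 68
d²(R, Station 10) = 9 + 9 = 18
Sorted ascending: Station 8, Station 10, Station 1, … — the second-nearest is Station 10.

Station 10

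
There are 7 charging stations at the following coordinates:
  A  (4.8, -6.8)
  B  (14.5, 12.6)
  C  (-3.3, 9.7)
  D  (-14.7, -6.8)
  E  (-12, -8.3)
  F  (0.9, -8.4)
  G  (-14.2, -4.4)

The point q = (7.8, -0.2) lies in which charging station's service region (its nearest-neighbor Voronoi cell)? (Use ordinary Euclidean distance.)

A

Since √ is increasing, it suffices to compare squared distances:
|qA|² = 9 + 43.56 = 52.56
|qB|² = 44.89 + 163.84 = 208.73
|qC|² = 123.21 + 98.01 = 221.22
|qD|² = 506.25 + 43.56 = 549.81
|qE|² = 392.04 + 65.61 = 457.65
|qF|² = 47.61 + 67.24 = 114.85
|qG|² = 484 + 17.64 = 501.64
A is nearest.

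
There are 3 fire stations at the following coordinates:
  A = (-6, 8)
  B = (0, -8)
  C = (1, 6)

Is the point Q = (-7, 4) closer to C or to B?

Compare squared distances:
|QC|² = (-7−1)² + (4−6)² = 64 + 4 = 68
|QB|² = (-7−0)² + (4−(-8))² = 49 + 144 = 193
68 < 193, so C is closer.

C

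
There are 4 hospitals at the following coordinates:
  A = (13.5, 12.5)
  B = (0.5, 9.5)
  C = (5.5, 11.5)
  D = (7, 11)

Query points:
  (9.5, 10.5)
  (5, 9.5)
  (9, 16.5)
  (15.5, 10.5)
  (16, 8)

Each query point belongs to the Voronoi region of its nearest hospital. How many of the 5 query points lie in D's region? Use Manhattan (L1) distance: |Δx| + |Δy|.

(9.5, 10.5) — d to each: A:6, B:10, C:5, D:3 → nearest is D
(5, 9.5) — d to each: A:11.5, B:4.5, C:2.5, D:3.5 → nearest is C
(9, 16.5) — d to each: A:8.5, B:15.5, C:8.5, D:7.5 → nearest is D
(15.5, 10.5) — d to each: A:4, B:16, C:11, D:9 → nearest is A
(16, 8) — d to each: A:7, B:17, C:14, D:12 → nearest is A
2 of the 5 points have D as nearest.

2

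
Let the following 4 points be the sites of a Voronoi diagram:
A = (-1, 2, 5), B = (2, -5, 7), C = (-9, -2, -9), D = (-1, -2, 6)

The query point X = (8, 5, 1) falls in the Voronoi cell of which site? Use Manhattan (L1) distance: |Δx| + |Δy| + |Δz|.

d(X,A) = 9 + 3 + 4 = 16
d(X,B) = 6 + 10 + 6 = 22
d(X,C) = 17 + 7 + 10 = 34
d(X,D) = 9 + 7 + 5 = 21
A is nearest.

A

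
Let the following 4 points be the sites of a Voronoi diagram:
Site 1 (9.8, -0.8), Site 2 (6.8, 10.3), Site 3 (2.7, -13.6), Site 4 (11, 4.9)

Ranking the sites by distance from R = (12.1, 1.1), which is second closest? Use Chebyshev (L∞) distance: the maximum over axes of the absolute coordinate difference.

Site 4

d(R, Site 1) = max(2.3, 1.9) = 2.3
d(R, Site 2) = max(5.3, 9.2) = 9.2
d(R, Site 3) = max(9.4, 14.7) = 14.7
d(R, Site 4) = max(1.1, 3.8) = 3.8
Sorted ascending: Site 1, Site 4, Site 2, … — the second-nearest is Site 4.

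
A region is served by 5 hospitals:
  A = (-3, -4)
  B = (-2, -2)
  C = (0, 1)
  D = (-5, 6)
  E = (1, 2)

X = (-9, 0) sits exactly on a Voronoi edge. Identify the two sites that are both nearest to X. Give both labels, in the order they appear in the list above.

Squared distances from X to each site:
|XA|² = (-9−(-3))² + (0−(-4))² = 36 + 16 = 52
|XB|² = (-9−(-2))² + (0−(-2))² = 49 + 4 = 53
|XC|² = (-9−0)² + (0−1)² = 81 + 1 = 82
|XD|² = (-9−(-5))² + (0−6)² = 16 + 36 = 52
|XE|² = (-9−1)² + (0−2)² = 100 + 4 = 104
X is equidistant from A and D (both at squared distance 52), and every other site is strictly farther — so X lies on the A–D Voronoi edge.

A and D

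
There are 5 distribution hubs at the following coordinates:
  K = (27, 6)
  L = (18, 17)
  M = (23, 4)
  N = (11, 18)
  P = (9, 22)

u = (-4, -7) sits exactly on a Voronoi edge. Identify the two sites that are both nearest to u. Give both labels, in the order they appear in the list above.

M and N

Squared distances from u to each site:
|uK|² = (-4−27)² + (-7−6)² = 961 + 169 = 1130
|uL|² = (-4−18)² + (-7−17)² = 484 + 576 = 1060
|uM|² = (-4−23)² + (-7−4)² = 729 + 121 = 850
|uN|² = (-4−11)² + (-7−18)² = 225 + 625 = 850
|uP|² = (-4−9)² + (-7−22)² = 169 + 841 = 1010
u is equidistant from M and N (both at squared distance 850), and every other site is strictly farther — so u lies on the M–N Voronoi edge.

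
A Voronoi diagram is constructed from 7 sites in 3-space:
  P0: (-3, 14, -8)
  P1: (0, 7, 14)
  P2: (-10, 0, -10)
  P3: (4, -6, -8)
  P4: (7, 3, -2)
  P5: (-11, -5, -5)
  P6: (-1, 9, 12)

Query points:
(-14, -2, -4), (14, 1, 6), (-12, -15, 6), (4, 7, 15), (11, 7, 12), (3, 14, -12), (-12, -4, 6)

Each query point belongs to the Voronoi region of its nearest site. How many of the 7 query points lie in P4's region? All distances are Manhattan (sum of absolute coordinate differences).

(-14, -2, -4) — d to each: P0:31, P1:41, P2:12, P3:26, P4:28, P5:7, P6:40 → nearest is P5
(14, 1, 6) — d to each: P0:44, P1:28, P2:41, P3:31, P4:17, P5:42, P6:29 → nearest is P4
(-12, -15, 6) — d to each: P0:52, P1:42, P2:33, P3:39, P4:45, P5:22, P6:41 → nearest is P5
(4, 7, 15) — d to each: P0:37, P1:5, P2:46, P3:36, P4:24, P5:47, P6:10 → nearest is P1
(11, 7, 12) — d to each: P0:41, P1:13, P2:50, P3:40, P4:22, P5:51, P6:14 → nearest is P1
(3, 14, -12) — d to each: P0:10, P1:36, P2:29, P3:25, P4:25, P5:40, P6:33 → nearest is P0
(-12, -4, 6) — d to each: P0:41, P1:31, P2:22, P3:32, P4:34, P5:13, P6:30 → nearest is P5
1 of the 7 points has P4 as nearest.

1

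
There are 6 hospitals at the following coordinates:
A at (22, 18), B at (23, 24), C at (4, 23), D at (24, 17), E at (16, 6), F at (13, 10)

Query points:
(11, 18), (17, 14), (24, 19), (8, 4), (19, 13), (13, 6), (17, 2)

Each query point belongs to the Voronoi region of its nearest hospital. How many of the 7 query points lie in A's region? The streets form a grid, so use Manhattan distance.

(11, 18) — d to each: A:11, B:18, C:12, D:14, E:17, F:10 → nearest is F
(17, 14) — d to each: A:9, B:16, C:22, D:10, E:9, F:8 → nearest is F
(24, 19) — d to each: A:3, B:6, C:24, D:2, E:21, F:20 → nearest is D
(8, 4) — d to each: A:28, B:35, C:23, D:29, E:10, F:11 → nearest is E
(19, 13) — d to each: A:8, B:15, C:25, D:9, E:10, F:9 → nearest is A
(13, 6) — d to each: A:21, B:28, C:26, D:22, E:3, F:4 → nearest is E
(17, 2) — d to each: A:21, B:28, C:34, D:22, E:5, F:12 → nearest is E
1 of the 7 points has A as nearest.

1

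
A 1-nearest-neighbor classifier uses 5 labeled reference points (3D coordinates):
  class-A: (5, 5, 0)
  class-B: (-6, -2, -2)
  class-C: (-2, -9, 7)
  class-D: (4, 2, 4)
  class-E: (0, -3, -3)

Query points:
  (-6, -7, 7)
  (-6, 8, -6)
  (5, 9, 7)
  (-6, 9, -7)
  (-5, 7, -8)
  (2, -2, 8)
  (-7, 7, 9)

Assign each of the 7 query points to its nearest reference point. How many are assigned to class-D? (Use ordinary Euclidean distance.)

3

(-6, -7, 7) — d² to each: class-A:314, class-B:106, class-C:20, class-D:190, class-E:152 → nearest is class-C
(-6, 8, -6) — d² to each: class-A:166, class-B:116, class-C:474, class-D:236, class-E:166 → nearest is class-B
(5, 9, 7) — d² to each: class-A:65, class-B:323, class-C:373, class-D:59, class-E:269 → nearest is class-D
(-6, 9, -7) — d² to each: class-A:186, class-B:146, class-C:536, class-D:270, class-E:196 → nearest is class-B
(-5, 7, -8) — d² to each: class-A:168, class-B:118, class-C:490, class-D:250, class-E:150 → nearest is class-B
(2, -2, 8) — d² to each: class-A:122, class-B:164, class-C:66, class-D:36, class-E:126 → nearest is class-D
(-7, 7, 9) — d² to each: class-A:229, class-B:203, class-C:285, class-D:171, class-E:293 → nearest is class-D
3 of the 7 points have class-D as nearest.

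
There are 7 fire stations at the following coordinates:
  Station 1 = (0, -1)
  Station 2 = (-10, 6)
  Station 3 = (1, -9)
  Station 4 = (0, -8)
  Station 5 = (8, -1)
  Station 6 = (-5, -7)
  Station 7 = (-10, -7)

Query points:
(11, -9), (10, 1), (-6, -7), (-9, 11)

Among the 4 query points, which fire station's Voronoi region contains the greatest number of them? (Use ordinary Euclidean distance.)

(11, -9) — d² to each: Station 1:185, Station 2:666, Station 3:100, Station 4:122, Station 5:73, Station 6:260, Station 7:445 → nearest is Station 5
(10, 1) — d² to each: Station 1:104, Station 2:425, Station 3:181, Station 4:181, Station 5:8, Station 6:289, Station 7:464 → nearest is Station 5
(-6, -7) — d² to each: Station 1:72, Station 2:185, Station 3:53, Station 4:37, Station 5:232, Station 6:1, Station 7:16 → nearest is Station 6
(-9, 11) — d² to each: Station 1:225, Station 2:26, Station 3:500, Station 4:442, Station 5:433, Station 6:340, Station 7:325 → nearest is Station 2
Tally — Station 2:1, Station 5:2, Station 6:1. Station 5 captures the most (2).

Station 5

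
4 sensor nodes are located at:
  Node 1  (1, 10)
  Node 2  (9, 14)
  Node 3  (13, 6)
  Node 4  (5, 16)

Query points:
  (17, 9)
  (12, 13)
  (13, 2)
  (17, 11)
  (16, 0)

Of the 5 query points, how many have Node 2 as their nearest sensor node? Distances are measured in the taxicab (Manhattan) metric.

(17, 9) — d to each: Node 1:17, Node 2:13, Node 3:7, Node 4:19 → nearest is Node 3
(12, 13) — d to each: Node 1:14, Node 2:4, Node 3:8, Node 4:10 → nearest is Node 2
(13, 2) — d to each: Node 1:20, Node 2:16, Node 3:4, Node 4:22 → nearest is Node 3
(17, 11) — d to each: Node 1:17, Node 2:11, Node 3:9, Node 4:17 → nearest is Node 3
(16, 0) — d to each: Node 1:25, Node 2:21, Node 3:9, Node 4:27 → nearest is Node 3
1 of the 5 points has Node 2 as nearest.

1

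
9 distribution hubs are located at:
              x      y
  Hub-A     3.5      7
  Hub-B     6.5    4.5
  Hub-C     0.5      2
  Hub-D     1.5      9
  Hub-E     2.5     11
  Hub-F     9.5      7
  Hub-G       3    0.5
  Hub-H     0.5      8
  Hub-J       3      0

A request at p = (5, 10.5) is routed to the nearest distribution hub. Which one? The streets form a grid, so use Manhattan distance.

d(p, Hub-A) = |5−3.5| + |10.5−7| = 1.5 + 3.5 = 5
d(p, Hub-B) = |5−6.5| + |10.5−4.5| = 1.5 + 6 = 7.5
d(p, Hub-C) = |5−0.5| + |10.5−2| = 4.5 + 8.5 = 13
d(p, Hub-D) = |5−1.5| + |10.5−9| = 3.5 + 1.5 = 5
d(p, Hub-E) = |5−2.5| + |10.5−11| = 2.5 + 0.5 = 3
d(p, Hub-F) = |5−9.5| + |10.5−7| = 4.5 + 3.5 = 8
d(p, Hub-G) = |5−3| + |10.5−0.5| = 2 + 10 = 12
d(p, Hub-H) = |5−0.5| + |10.5−8| = 4.5 + 2.5 = 7
d(p, Hub-J) = |5−3| + |10.5−0| = 2 + 10.5 = 12.5
Minimum is at Hub-E.

Hub-E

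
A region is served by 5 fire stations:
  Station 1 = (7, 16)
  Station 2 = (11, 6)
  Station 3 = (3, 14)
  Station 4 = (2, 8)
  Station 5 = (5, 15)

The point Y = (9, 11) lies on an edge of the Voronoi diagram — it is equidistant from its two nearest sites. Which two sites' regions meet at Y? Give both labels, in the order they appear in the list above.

Station 1 and Station 2

Squared distances from Y to each site:
d²(Y, Station 1) = 4 + 25 = 29
d²(Y, Station 2) = 4 + 25 = 29
d²(Y, Station 3) = 36 + 9 = 45
d²(Y, Station 4) = 49 + 9 = 58
d²(Y, Station 5) = 16 + 16 = 32
Y is equidistant from Station 1 and Station 2 (both at squared distance 29), and every other site is strictly farther — so Y lies on the Station 1–Station 2 Voronoi edge.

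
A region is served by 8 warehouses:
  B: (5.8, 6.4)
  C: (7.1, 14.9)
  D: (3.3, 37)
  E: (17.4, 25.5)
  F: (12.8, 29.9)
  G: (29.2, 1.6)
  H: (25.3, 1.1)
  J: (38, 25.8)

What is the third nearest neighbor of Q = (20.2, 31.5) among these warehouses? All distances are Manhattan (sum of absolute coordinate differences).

d(Q,B) = |20.2−5.8| + |31.5−6.4| = 14.4 + 25.1 = 39.5
d(Q,C) = |20.2−7.1| + |31.5−14.9| = 13.1 + 16.6 = 29.7
d(Q,D) = |20.2−3.3| + |31.5−37| = 16.9 + 5.5 = 22.4
d(Q,E) = |20.2−17.4| + |31.5−25.5| = 2.8 + 6 = 8.8
d(Q,F) = |20.2−12.8| + |31.5−29.9| = 7.4 + 1.6 = 9
d(Q,G) = |20.2−29.2| + |31.5−1.6| = 9 + 29.9 = 38.9
d(Q,H) = |20.2−25.3| + |31.5−1.1| = 5.1 + 30.4 = 35.5
d(Q,J) = |20.2−38| + |31.5−25.8| = 17.8 + 5.7 = 23.5
Sorted ascending: E, F, D, J, … — the third-nearest is D.

D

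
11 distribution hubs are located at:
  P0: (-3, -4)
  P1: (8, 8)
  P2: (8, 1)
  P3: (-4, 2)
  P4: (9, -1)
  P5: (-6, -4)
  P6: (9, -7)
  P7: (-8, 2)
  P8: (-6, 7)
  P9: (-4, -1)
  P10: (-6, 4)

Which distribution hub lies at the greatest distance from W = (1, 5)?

Compare squared distances (the ordering matches that of the actual distances):
|WP0|² = 16 + 81 = 97
|WP1|² = 49 + 9 = 58
|WP2|² = 49 + 16 = 65
|WP3|² = 25 + 9 = 34
|WP4|² = 64 + 36 = 100
|WP5|² = 49 + 81 = 130
|WP6|² = 64 + 144 = 208
|WP7|² = 81 + 9 = 90
|WP8|² = 49 + 4 = 53
|WP9|² = 25 + 36 = 61
d²(W, P10) = 49 + 1 = 50
The largest is to P6.

P6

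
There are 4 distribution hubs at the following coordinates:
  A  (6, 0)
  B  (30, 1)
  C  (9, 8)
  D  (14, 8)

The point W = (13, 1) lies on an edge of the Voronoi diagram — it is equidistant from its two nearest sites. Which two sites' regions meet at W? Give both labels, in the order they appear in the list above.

Squared distances from W to each site:
|WA|² = 49 + 1 = 50
|WB|² = 289 + 0 = 289
|WC|² = 16 + 49 = 65
|WD|² = 1 + 49 = 50
W is equidistant from A and D (both at squared distance 50), and every other site is strictly farther — so W lies on the A–D Voronoi edge.

A and D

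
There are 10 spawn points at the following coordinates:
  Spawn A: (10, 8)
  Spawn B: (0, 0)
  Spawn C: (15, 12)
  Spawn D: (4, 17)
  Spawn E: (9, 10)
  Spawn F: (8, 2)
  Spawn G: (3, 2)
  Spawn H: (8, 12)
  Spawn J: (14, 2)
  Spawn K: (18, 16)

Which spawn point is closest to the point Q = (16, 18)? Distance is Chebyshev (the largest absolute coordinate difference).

Spawn K

d(Q, Spawn A) = max(6, 10) = 10
d(Q, Spawn B) = max(16, 18) = 18
d(Q, Spawn C) = max(1, 6) = 6
d(Q, Spawn D) = max(12, 1) = 12
d(Q, Spawn E) = max(7, 8) = 8
d(Q, Spawn F) = max(8, 16) = 16
d(Q, Spawn G) = max(13, 16) = 16
d(Q, Spawn H) = max(8, 6) = 8
d(Q, Spawn J) = max(2, 16) = 16
d(Q, Spawn K) = max(2, 2) = 2
Spawn K is nearest.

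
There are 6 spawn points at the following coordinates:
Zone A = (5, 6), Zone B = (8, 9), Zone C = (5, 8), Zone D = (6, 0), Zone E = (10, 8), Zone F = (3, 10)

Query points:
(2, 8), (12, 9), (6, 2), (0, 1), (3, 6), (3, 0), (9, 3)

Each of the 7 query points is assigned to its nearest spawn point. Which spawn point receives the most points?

(2, 8) — d² to each: Zone A:13, Zone B:37, Zone C:9, Zone D:80, Zone E:64, Zone F:5 → nearest is Zone F
(12, 9) — d² to each: Zone A:58, Zone B:16, Zone C:50, Zone D:117, Zone E:5, Zone F:82 → nearest is Zone E
(6, 2) — d² to each: Zone A:17, Zone B:53, Zone C:37, Zone D:4, Zone E:52, Zone F:73 → nearest is Zone D
(0, 1) — d² to each: Zone A:50, Zone B:128, Zone C:74, Zone D:37, Zone E:149, Zone F:90 → nearest is Zone D
(3, 6) — d² to each: Zone A:4, Zone B:34, Zone C:8, Zone D:45, Zone E:53, Zone F:16 → nearest is Zone A
(3, 0) — d² to each: Zone A:40, Zone B:106, Zone C:68, Zone D:9, Zone E:113, Zone F:100 → nearest is Zone D
(9, 3) — d² to each: Zone A:25, Zone B:37, Zone C:41, Zone D:18, Zone E:26, Zone F:85 → nearest is Zone D
Tally — Zone A:1, Zone D:4, Zone E:1, Zone F:1. Zone D captures the most (4).

Zone D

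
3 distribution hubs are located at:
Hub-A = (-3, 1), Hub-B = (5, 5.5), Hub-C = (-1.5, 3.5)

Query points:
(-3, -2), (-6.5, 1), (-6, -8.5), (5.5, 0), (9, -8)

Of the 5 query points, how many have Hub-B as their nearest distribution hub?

(-3, -2) — d² to each: Hub-A:9, Hub-B:120.25, Hub-C:32.5 → nearest is Hub-A
(-6.5, 1) — d² to each: Hub-A:12.25, Hub-B:152.5, Hub-C:31.25 → nearest is Hub-A
(-6, -8.5) — d² to each: Hub-A:99.25, Hub-B:317, Hub-C:164.25 → nearest is Hub-A
(5.5, 0) — d² to each: Hub-A:73.25, Hub-B:30.5, Hub-C:61.25 → nearest is Hub-B
(9, -8) — d² to each: Hub-A:225, Hub-B:198.25, Hub-C:242.5 → nearest is Hub-B
2 of the 5 points have Hub-B as nearest.

2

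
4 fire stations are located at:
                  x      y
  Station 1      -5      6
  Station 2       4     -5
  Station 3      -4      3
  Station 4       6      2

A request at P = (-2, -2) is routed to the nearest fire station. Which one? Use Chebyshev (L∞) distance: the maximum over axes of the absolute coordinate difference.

d(P, Station 1) = max(3, 8) = 8
d(P, Station 2) = max(6, 3) = 6
d(P, Station 3) = max(2, 5) = 5
d(P, Station 4) = max(8, 4) = 8
Minimum is at Station 3.

Station 3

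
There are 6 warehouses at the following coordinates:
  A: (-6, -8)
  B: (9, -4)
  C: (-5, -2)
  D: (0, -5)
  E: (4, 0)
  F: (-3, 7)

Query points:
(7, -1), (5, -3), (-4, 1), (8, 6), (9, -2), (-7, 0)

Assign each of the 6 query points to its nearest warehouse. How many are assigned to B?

(7, -1) — d² to each: A:218, B:13, C:145, D:65, E:10, F:164 → nearest is E
(5, -3) — d² to each: A:146, B:17, C:101, D:29, E:10, F:164 → nearest is E
(-4, 1) — d² to each: A:85, B:194, C:10, D:52, E:65, F:37 → nearest is C
(8, 6) — d² to each: A:392, B:101, C:233, D:185, E:52, F:122 → nearest is E
(9, -2) — d² to each: A:261, B:4, C:196, D:90, E:29, F:225 → nearest is B
(-7, 0) — d² to each: A:65, B:272, C:8, D:74, E:121, F:65 → nearest is C
1 of the 6 points has B as nearest.

1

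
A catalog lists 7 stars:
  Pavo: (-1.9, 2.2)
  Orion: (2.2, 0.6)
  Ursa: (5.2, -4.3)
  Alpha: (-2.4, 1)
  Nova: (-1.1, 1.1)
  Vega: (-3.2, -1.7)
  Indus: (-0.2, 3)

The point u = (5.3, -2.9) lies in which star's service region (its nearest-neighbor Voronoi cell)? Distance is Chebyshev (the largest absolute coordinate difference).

d(u, Pavo) = max(7.2, 5.1) = 7.2
d(u, Orion) = max(3.1, 3.5) = 3.5
d(u, Ursa) = max(0.1, 1.4) = 1.4
d(u, Alpha) = max(7.7, 3.9) = 7.7
d(u, Nova) = max(6.4, 4) = 6.4
d(u, Vega) = max(8.5, 1.2) = 8.5
d(u, Indus) = max(5.5, 5.9) = 5.9
The smallest is to Ursa, so u lies in the Voronoi region of Ursa.

Ursa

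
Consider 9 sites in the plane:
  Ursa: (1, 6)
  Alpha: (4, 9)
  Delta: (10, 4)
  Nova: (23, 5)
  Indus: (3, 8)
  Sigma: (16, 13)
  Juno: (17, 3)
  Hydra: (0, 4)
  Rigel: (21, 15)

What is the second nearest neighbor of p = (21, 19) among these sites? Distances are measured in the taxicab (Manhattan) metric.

Sigma

d(p, Ursa) = |21−1| + |19−6| = 20 + 13 = 33
d(p, Alpha) = |21−4| + |19−9| = 17 + 10 = 27
d(p, Delta) = |21−10| + |19−4| = 11 + 15 = 26
d(p, Nova) = |21−23| + |19−5| = 2 + 14 = 16
d(p, Indus) = |21−3| + |19−8| = 18 + 11 = 29
d(p, Sigma) = |21−16| + |19−13| = 5 + 6 = 11
d(p, Juno) = |21−17| + |19−3| = 4 + 16 = 20
d(p, Hydra) = |21−0| + |19−4| = 21 + 15 = 36
d(p, Rigel) = |21−21| + |19−15| = 0 + 4 = 4
Sorted ascending: Rigel, Sigma, Nova, … — the second-nearest is Sigma.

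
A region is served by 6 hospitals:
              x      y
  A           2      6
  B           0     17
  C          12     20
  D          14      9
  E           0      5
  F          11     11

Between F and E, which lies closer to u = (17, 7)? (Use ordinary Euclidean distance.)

F

Compare squared distances:
|uF|² = (17−11)² + (7−11)² = 36 + 16 = 52
|uE|² = (17−0)² + (7−5)² = 289 + 4 = 293
52 < 293, so F is closer.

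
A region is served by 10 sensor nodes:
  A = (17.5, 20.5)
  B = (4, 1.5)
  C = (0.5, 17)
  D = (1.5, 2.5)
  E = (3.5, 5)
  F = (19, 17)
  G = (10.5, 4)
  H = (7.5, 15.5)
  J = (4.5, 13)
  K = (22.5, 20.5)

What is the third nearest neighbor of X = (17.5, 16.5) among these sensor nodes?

Since √ is increasing, it suffices to compare squared distances:
|XA|² = (17.5−17.5)² + (16.5−20.5)² = 0 + 16 = 16
|XB|² = (17.5−4)² + (16.5−1.5)² = 182.25 + 225 = 407.25
|XC|² = (17.5−0.5)² + (16.5−17)² = 289 + 0.25 = 289.25
|XD|² = (17.5−1.5)² + (16.5−2.5)² = 256 + 196 = 452
|XE|² = (17.5−3.5)² + (16.5−5)² = 196 + 132.25 = 328.25
|XF|² = (17.5−19)² + (16.5−17)² = 2.25 + 0.25 = 2.5
|XG|² = (17.5−10.5)² + (16.5−4)² = 49 + 156.25 = 205.25
|XH|² = (17.5−7.5)² + (16.5−15.5)² = 100 + 1 = 101
|XJ|² = (17.5−4.5)² + (16.5−13)² = 169 + 12.25 = 181.25
|XK|² = (17.5−22.5)² + (16.5−20.5)² = 25 + 16 = 41
Sorted ascending: F, A, K, H, … — the third-nearest is K.

K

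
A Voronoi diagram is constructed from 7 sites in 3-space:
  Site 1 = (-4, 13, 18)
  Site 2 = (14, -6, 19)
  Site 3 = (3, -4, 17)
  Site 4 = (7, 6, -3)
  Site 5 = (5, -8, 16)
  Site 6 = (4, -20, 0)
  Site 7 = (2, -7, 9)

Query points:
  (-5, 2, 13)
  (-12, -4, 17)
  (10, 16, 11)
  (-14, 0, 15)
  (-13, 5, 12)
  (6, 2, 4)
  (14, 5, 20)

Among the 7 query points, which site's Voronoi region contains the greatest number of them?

(-5, 2, 13) — d² to each: Site 1:147, Site 2:461, Site 3:116, Site 4:416, Site 5:209, Site 6:734, Site 7:146 → nearest is Site 3
(-12, -4, 17) — d² to each: Site 1:354, Site 2:684, Site 3:225, Site 4:861, Site 5:306, Site 6:801, Site 7:269 → nearest is Site 3
(10, 16, 11) — d² to each: Site 1:254, Site 2:564, Site 3:485, Site 4:305, Site 5:626, Site 6:1453, Site 7:597 → nearest is Site 1
(-14, 0, 15) — d² to each: Site 1:278, Site 2:836, Site 3:309, Site 4:801, Site 5:426, Site 6:949, Site 7:341 → nearest is Site 1
(-13, 5, 12) — d² to each: Site 1:181, Site 2:899, Site 3:362, Site 4:626, Site 5:509, Site 6:1058, Site 7:378 → nearest is Site 1
(6, 2, 4) — d² to each: Site 1:417, Site 2:353, Site 3:214, Site 4:66, Site 5:245, Site 6:504, Site 7:122 → nearest is Site 4
(14, 5, 20) — d² to each: Site 1:392, Site 2:122, Site 3:211, Site 4:579, Site 5:266, Site 6:1125, Site 7:409 → nearest is Site 2
Tally — Site 1:3, Site 2:1, Site 3:2, Site 4:1. Site 1 captures the most (3).

Site 1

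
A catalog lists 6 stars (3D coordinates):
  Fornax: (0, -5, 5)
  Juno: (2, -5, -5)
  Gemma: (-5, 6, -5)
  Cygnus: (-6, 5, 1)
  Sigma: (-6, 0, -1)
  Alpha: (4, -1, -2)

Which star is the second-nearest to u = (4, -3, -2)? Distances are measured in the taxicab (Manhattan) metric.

Juno

d(u, Fornax) = 4 + 2 + 7 = 13
d(u, Juno) = 2 + 2 + 3 = 7
d(u, Gemma) = 9 + 9 + 3 = 21
d(u, Cygnus) = 10 + 8 + 3 = 21
d(u, Sigma) = 10 + 3 + 1 = 14
d(u, Alpha) = 0 + 2 + 0 = 2
Sorted ascending: Alpha, Juno, Fornax, … — the second-nearest is Juno.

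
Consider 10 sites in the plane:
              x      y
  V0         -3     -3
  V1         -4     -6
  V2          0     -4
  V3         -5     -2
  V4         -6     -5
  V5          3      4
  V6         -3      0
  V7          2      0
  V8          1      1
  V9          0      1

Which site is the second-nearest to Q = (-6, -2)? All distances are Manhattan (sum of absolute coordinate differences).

V4

d(Q,V0) = |-6−(-3)| + |-2−(-3)| = 3 + 1 = 4
d(Q,V1) = |-6−(-4)| + |-2−(-6)| = 2 + 4 = 6
d(Q,V2) = |-6−0| + |-2−(-4)| = 6 + 2 = 8
d(Q,V3) = |-6−(-5)| + |-2−(-2)| = 1 + 0 = 1
d(Q,V4) = |-6−(-6)| + |-2−(-5)| = 0 + 3 = 3
d(Q,V5) = |-6−3| + |-2−4| = 9 + 6 = 15
d(Q,V6) = |-6−(-3)| + |-2−0| = 3 + 2 = 5
d(Q,V7) = |-6−2| + |-2−0| = 8 + 2 = 10
d(Q,V8) = |-6−1| + |-2−1| = 7 + 3 = 10
d(Q,V9) = |-6−0| + |-2−1| = 6 + 3 = 9
Sorted ascending: V3, V4, V0, … — the second-nearest is V4.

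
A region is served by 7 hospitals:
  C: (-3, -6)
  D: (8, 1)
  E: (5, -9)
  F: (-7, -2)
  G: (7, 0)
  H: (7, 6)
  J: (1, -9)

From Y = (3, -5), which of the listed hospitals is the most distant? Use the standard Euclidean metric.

Since √ is increasing, it suffices to compare squared distances:
|YC|² = (3−(-3))² + (-5−(-6))² = 36 + 1 = 37
|YD|² = (3−8)² + (-5−1)² = 25 + 36 = 61
|YE|² = (3−5)² + (-5−(-9))² = 4 + 16 = 20
|YF|² = (3−(-7))² + (-5−(-2))² = 100 + 9 = 109
|YG|² = (3−7)² + (-5−0)² = 16 + 25 = 41
|YH|² = (3−7)² + (-5−6)² = 16 + 121 = 137
|YJ|² = (3−1)² + (-5−(-9))² = 4 + 16 = 20
The largest is to H.

H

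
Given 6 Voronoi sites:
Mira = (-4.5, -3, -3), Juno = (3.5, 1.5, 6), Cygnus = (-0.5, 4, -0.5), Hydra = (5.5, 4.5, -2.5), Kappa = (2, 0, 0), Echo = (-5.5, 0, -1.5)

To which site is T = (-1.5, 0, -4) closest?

Mira

Squared Euclidean distances:
d²(T, Mira) = 9 + 9 + 1 = 19
d²(T, Juno) = 25 + 2.25 + 100 = 127.25
d²(T, Cygnus) = 1 + 16 + 12.25 = 29.25
d²(T, Hydra) = 49 + 20.25 + 2.25 = 71.5
d²(T, Kappa) = 12.25 + 0 + 16 = 28.25
d²(T, Echo) = 16 + 0 + 6.25 = 22.25
Minimum is at Mira.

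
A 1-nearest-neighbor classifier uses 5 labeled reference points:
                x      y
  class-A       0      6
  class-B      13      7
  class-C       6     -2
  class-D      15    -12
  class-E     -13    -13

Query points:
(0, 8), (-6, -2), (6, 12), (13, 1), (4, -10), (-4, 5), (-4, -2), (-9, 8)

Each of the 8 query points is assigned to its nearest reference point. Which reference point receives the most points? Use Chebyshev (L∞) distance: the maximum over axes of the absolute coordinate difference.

class-A

(0, 8) — d to each: class-A:2, class-B:13, class-C:10, class-D:20, class-E:21 → nearest is class-A
(-6, -2) — d to each: class-A:8, class-B:19, class-C:12, class-D:21, class-E:11 → nearest is class-A
(6, 12) — d to each: class-A:6, class-B:7, class-C:14, class-D:24, class-E:25 → nearest is class-A
(13, 1) — d to each: class-A:13, class-B:6, class-C:7, class-D:13, class-E:26 → nearest is class-B
(4, -10) — d to each: class-A:16, class-B:17, class-C:8, class-D:11, class-E:17 → nearest is class-C
(-4, 5) — d to each: class-A:4, class-B:17, class-C:10, class-D:19, class-E:18 → nearest is class-A
(-4, -2) — d to each: class-A:8, class-B:17, class-C:10, class-D:19, class-E:11 → nearest is class-A
(-9, 8) — d to each: class-A:9, class-B:22, class-C:15, class-D:24, class-E:21 → nearest is class-A
Tally — class-A:6, class-B:1, class-C:1. class-A captures the most (6).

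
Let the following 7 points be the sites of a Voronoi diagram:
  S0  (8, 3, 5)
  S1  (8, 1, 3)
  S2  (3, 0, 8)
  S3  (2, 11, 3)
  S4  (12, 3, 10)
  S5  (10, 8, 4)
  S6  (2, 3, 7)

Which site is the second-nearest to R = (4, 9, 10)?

S3

Compare squared distances (the ordering matches that of the actual distances):
|RS0|² = 16 + 36 + 25 = 77
|RS1|² = 16 + 64 + 49 = 129
|RS2|² = 1 + 81 + 4 = 86
|RS3|² = 4 + 4 + 49 = 57
|RS4|² = 64 + 36 + 0 = 100
|RS5|² = 36 + 1 + 36 = 73
|RS6|² = 4 + 36 + 9 = 49
Sorted ascending: S6, S3, S5, … — the second-nearest is S3.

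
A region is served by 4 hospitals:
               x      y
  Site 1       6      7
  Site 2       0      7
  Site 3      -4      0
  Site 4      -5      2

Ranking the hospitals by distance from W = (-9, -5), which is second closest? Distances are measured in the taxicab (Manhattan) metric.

d(W, Site 1) = 15 + 12 = 27
d(W, Site 2) = 9 + 12 = 21
d(W, Site 3) = 5 + 5 = 10
d(W, Site 4) = 4 + 7 = 11
Sorted ascending: Site 3, Site 4, Site 2, … — the second-nearest is Site 4.

Site 4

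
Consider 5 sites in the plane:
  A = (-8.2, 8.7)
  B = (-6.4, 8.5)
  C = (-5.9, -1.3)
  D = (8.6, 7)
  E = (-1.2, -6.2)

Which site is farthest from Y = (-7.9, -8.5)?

D

Compare squared distances (the ordering matches that of the actual distances):
|YA|² = (-7.9−(-8.2))² + (-8.5−8.7)² = 0.09 + 295.84 = 295.93
|YB|² = (-7.9−(-6.4))² + (-8.5−8.5)² = 2.25 + 289 = 291.25
|YC|² = (-7.9−(-5.9))² + (-8.5−(-1.3))² = 4 + 51.84 = 55.84
|YD|² = (-7.9−8.6)² + (-8.5−7)² = 272.25 + 240.25 = 512.5
|YE|² = (-7.9−(-1.2))² + (-8.5−(-6.2))² = 44.89 + 5.29 = 50.18
The largest is to D.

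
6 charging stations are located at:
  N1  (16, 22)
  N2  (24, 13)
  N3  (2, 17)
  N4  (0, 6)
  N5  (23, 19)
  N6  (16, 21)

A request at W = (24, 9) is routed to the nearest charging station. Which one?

N2

Compare squared distances (the ordering matches that of the actual distances):
|WN1|² = (24−16)² + (9−22)² = 64 + 169 = 233
|WN2|² = (24−24)² + (9−13)² = 0 + 16 = 16
|WN3|² = (24−2)² + (9−17)² = 484 + 64 = 548
|WN4|² = (24−0)² + (9−6)² = 576 + 9 = 585
|WN5|² = (24−23)² + (9−19)² = 1 + 100 = 101
|WN6|² = (24−16)² + (9−21)² = 64 + 144 = 208
Minimum is at N2.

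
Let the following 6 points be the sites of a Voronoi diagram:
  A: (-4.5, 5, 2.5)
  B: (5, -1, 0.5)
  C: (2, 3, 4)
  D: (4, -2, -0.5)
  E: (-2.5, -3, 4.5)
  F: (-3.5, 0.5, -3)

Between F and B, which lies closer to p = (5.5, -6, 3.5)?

B

Compare squared distances:
|pF|² = (5.5−(-3.5))² + (-6−0.5)² + (3.5−(-3))² = 81 + 42.25 + 42.25 = 165.5
|pB|² = (5.5−5)² + (-6−(-1))² + (3.5−0.5)² = 0.25 + 25 + 9 = 34.25
165.5 > 34.25, so B is closer.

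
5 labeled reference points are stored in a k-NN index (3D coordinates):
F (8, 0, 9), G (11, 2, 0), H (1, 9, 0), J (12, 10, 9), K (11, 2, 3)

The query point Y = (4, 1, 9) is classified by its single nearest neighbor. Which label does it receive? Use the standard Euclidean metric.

F

Squared Euclidean distances:
|YF|² = (4−8)² + (1−0)² + (9−9)² = 16 + 1 + 0 = 17
|YG|² = (4−11)² + (1−2)² + (9−0)² = 49 + 1 + 81 = 131
|YH|² = (4−1)² + (1−9)² + (9−0)² = 9 + 64 + 81 = 154
|YJ|² = (4−12)² + (1−10)² + (9−9)² = 64 + 81 + 0 = 145
|YK|² = (4−11)² + (1−2)² + (9−3)² = 49 + 1 + 36 = 86
Minimum is at F.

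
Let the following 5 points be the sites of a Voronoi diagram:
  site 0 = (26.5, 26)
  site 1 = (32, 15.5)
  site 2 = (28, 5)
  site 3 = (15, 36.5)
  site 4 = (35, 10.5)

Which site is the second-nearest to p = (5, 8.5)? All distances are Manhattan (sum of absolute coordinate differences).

site 4

d(p, site 0) = |5−26.5| + |8.5−26| = 21.5 + 17.5 = 39
d(p, site 1) = |5−32| + |8.5−15.5| = 27 + 7 = 34
d(p, site 2) = |5−28| + |8.5−5| = 23 + 3.5 = 26.5
d(p, site 3) = |5−15| + |8.5−36.5| = 10 + 28 = 38
d(p, site 4) = |5−35| + |8.5−10.5| = 30 + 2 = 32
Sorted ascending: site 2, site 4, site 1, … — the second-nearest is site 4.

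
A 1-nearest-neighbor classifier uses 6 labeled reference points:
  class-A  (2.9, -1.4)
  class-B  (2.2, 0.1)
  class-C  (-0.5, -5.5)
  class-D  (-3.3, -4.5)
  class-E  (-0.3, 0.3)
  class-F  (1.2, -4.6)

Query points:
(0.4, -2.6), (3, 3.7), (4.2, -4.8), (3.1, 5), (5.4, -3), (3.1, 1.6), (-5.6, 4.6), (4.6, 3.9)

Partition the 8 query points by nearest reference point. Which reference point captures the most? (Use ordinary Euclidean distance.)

class-B

(0.4, -2.6) — d² to each: class-A:7.69, class-B:10.53, class-C:9.22, class-D:17.3, class-E:8.9, class-F:4.64 → nearest is class-F
(3, 3.7) — d² to each: class-A:26.02, class-B:13.6, class-C:96.89, class-D:106.93, class-E:22.45, class-F:72.13 → nearest is class-B
(4.2, -4.8) — d² to each: class-A:13.25, class-B:28.01, class-C:22.58, class-D:56.34, class-E:46.26, class-F:9.04 → nearest is class-F
(3.1, 5) — d² to each: class-A:41, class-B:24.82, class-C:123.21, class-D:131.21, class-E:33.65, class-F:95.77 → nearest is class-B
(5.4, -3) — d² to each: class-A:8.81, class-B:19.85, class-C:41.06, class-D:77.94, class-E:43.38, class-F:20.2 → nearest is class-A
(3.1, 1.6) — d² to each: class-A:9.04, class-B:3.06, class-C:63.37, class-D:78.17, class-E:13.25, class-F:42.05 → nearest is class-B
(-5.6, 4.6) — d² to each: class-A:108.25, class-B:81.09, class-C:128.02, class-D:88.1, class-E:46.58, class-F:130.88 → nearest is class-E
(4.6, 3.9) — d² to each: class-A:30.98, class-B:20.2, class-C:114.37, class-D:132.97, class-E:36.97, class-F:83.81 → nearest is class-B
Tally — class-A:1, class-B:4, class-E:1, class-F:2. class-B captures the most (4).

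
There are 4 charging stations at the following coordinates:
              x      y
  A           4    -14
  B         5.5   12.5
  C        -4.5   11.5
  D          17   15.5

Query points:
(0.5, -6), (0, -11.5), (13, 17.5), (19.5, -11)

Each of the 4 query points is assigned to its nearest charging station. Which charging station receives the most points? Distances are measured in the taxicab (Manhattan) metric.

A

(0.5, -6) — d to each: A:11.5, B:23.5, C:22.5, D:38 → nearest is A
(0, -11.5) — d to each: A:6.5, B:29.5, C:27.5, D:44 → nearest is A
(13, 17.5) — d to each: A:40.5, B:12.5, C:23.5, D:6 → nearest is D
(19.5, -11) — d to each: A:18.5, B:37.5, C:46.5, D:29 → nearest is A
Tally — A:3, D:1. A captures the most (3).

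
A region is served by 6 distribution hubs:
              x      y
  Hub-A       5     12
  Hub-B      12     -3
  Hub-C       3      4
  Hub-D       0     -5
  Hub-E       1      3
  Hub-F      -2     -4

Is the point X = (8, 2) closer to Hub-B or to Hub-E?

Hub-B

Compare squared distances:
d²(X, Hub-B) = (8−12)² + (2−(-3))² = 16 + 25 = 41
d²(X, Hub-E) = (8−1)² + (2−3)² = 49 + 1 = 50
41 < 50, so Hub-B is closer.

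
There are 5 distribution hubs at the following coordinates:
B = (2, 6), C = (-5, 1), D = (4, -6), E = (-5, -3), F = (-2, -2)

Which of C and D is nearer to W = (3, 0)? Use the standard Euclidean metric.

Compare squared distances:
|WC|² = (3−(-5))² + (0−1)² = 64 + 1 = 65
|WD|² = (3−4)² + (0−(-6))² = 1 + 36 = 37
65 > 37, so D is closer.

D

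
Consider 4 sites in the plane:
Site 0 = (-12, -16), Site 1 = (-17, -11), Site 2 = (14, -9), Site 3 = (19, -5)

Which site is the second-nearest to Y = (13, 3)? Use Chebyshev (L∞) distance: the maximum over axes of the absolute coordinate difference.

d(Y, Site 0) = max(25, 19) = 25
d(Y, Site 1) = max(30, 14) = 30
d(Y, Site 2) = max(1, 12) = 12
d(Y, Site 3) = max(6, 8) = 8
Sorted ascending: Site 3, Site 2, Site 0, … — the second-nearest is Site 2.

Site 2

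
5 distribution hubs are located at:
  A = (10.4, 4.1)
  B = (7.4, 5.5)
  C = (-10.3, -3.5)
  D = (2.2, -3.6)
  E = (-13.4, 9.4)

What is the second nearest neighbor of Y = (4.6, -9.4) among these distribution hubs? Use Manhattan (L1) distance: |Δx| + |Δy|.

B

d(Y,A) = |4.6−10.4| + |-9.4−4.1| = 5.8 + 13.5 = 19.3
d(Y,B) = |4.6−7.4| + |-9.4−5.5| = 2.8 + 14.9 = 17.7
d(Y,C) = |4.6−(-10.3)| + |-9.4−(-3.5)| = 14.9 + 5.9 = 20.8
d(Y,D) = |4.6−2.2| + |-9.4−(-3.6)| = 2.4 + 5.8 = 8.2
d(Y,E) = |4.6−(-13.4)| + |-9.4−9.4| = 18 + 18.8 = 36.8
Sorted ascending: D, B, A, … — the second-nearest is B.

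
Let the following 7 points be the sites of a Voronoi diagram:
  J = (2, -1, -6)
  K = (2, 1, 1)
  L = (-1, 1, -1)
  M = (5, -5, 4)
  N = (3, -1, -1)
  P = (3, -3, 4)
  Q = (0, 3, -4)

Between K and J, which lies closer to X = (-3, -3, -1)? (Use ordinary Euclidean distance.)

K

Compare squared distances:
|XK|² = (-3−2)² + (-3−1)² + (-1−1)² = 25 + 16 + 4 = 45
|XJ|² = (-3−2)² + (-3−(-1))² + (-1−(-6))² = 25 + 4 + 25 = 54
45 < 54, so K is closer.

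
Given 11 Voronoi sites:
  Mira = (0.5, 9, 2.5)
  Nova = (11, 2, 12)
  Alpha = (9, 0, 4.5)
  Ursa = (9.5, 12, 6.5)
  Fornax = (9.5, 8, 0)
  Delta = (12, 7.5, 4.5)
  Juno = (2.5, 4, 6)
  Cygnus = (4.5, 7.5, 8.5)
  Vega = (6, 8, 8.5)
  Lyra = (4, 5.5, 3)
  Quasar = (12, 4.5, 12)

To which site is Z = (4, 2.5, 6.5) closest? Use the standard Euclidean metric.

Squared Euclidean distances:
d²(Z, Mira) = (4−0.5)² + (2.5−9)² + (6.5−2.5)² = 12.25 + 42.25 + 16 = 70.5
d²(Z, Nova) = (4−11)² + (2.5−2)² + (6.5−12)² = 49 + 0.25 + 30.25 = 79.5
d²(Z, Alpha) = (4−9)² + (2.5−0)² + (6.5−4.5)² = 25 + 6.25 + 4 = 35.25
d²(Z, Ursa) = (4−9.5)² + (2.5−12)² + (6.5−6.5)² = 30.25 + 90.25 + 0 = 120.5
d²(Z, Fornax) = (4−9.5)² + (2.5−8)² + (6.5−0)² = 30.25 + 30.25 + 42.25 = 102.75
d²(Z, Delta) = (4−12)² + (2.5−7.5)² + (6.5−4.5)² = 64 + 25 + 4 = 93
d²(Z, Juno) = (4−2.5)² + (2.5−4)² + (6.5−6)² = 2.25 + 2.25 + 0.25 = 4.75
d²(Z, Cygnus) = (4−4.5)² + (2.5−7.5)² + (6.5−8.5)² = 0.25 + 25 + 4 = 29.25
d²(Z, Vega) = (4−6)² + (2.5−8)² + (6.5−8.5)² = 4 + 30.25 + 4 = 38.25
d²(Z, Lyra) = (4−4)² + (2.5−5.5)² + (6.5−3)² = 0 + 9 + 12.25 = 21.25
d²(Z, Quasar) = (4−12)² + (2.5−4.5)² + (6.5−12)² = 64 + 4 + 30.25 = 98.25
Juno is nearest.

Juno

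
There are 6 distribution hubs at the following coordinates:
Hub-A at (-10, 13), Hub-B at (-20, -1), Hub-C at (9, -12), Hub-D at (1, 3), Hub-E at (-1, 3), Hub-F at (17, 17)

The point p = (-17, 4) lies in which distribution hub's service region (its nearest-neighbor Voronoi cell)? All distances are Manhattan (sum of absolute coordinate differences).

d(p, Hub-A) = 7 + 9 = 16
d(p, Hub-B) = 3 + 5 = 8
d(p, Hub-C) = 26 + 16 = 42
d(p, Hub-D) = 18 + 1 = 19
d(p, Hub-E) = 16 + 1 = 17
d(p, Hub-F) = 34 + 13 = 47
Minimum is at Hub-B.

Hub-B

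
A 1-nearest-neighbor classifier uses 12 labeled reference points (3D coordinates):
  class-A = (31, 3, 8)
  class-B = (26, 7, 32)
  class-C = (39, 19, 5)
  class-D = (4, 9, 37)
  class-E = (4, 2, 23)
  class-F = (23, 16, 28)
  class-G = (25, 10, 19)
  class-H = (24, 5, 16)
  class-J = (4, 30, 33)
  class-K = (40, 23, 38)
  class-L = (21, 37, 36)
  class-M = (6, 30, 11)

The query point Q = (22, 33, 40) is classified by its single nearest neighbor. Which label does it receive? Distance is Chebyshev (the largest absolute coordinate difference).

class-L

d(Q, class-A) = max(9, 30, 32) = 32
d(Q, class-B) = max(4, 26, 8) = 26
d(Q, class-C) = max(17, 14, 35) = 35
d(Q, class-D) = max(18, 24, 3) = 24
d(Q, class-E) = max(18, 31, 17) = 31
d(Q, class-F) = max(1, 17, 12) = 17
d(Q, class-G) = max(3, 23, 21) = 23
d(Q, class-H) = max(2, 28, 24) = 28
d(Q, class-J) = max(18, 3, 7) = 18
d(Q, class-K) = max(18, 10, 2) = 18
d(Q, class-L) = max(1, 4, 4) = 4
d(Q, class-M) = max(16, 3, 29) = 29
The smallest is to class-L, so Q lies in the Voronoi region of class-L.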